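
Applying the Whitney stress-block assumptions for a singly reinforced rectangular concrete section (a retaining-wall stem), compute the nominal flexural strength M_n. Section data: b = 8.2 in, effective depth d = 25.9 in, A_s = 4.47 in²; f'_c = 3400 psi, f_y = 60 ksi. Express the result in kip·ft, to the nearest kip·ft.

T = A_s f_y = 4.47 × 60 = 268.2 kips.
a = T/(0.85 f'_c b) = 268.2/(0.85 × 3.4 × 8.2) = 11.317 in.
M_n = T(d − a/2) = 268.2 × (25.9 − 5.6585) = 5428.8 kip·in = 5428.8/12 = 452.40 kip·ft.

M_n ≈ 452 kip·ft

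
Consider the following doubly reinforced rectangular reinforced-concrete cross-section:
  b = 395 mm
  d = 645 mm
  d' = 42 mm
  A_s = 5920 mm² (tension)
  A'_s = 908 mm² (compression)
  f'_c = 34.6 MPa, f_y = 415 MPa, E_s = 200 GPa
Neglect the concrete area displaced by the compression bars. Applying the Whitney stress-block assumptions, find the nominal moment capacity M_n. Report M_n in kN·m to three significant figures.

M_n ≈ 1380 kN·m

Assume both tension and compression steel yield.
Net tension couple steel: A_s − A'_s = 5012 mm².
a = (A_s − A'_s) f_y / (0.85 f'_c b) = 2079980/(0.85 × 34.6 × 395) = 179.05 mm.
c = a/β₁ = 179.05/0.803 = 222.98 mm; ε'_s = 0.003(c − d')/c = 0.0024 ≥ f_y/E_s = 0.0021, so compression steel does yield.
M_n = (A_s − A'_s) f_y (d − a/2) + A'_s f_y (d − d') = [2079980 × (645 − 89.525) + 376820 × (645 − 42)] × 10⁻⁶ = 1155.38 + 227.22 = 1382.60 kN·m.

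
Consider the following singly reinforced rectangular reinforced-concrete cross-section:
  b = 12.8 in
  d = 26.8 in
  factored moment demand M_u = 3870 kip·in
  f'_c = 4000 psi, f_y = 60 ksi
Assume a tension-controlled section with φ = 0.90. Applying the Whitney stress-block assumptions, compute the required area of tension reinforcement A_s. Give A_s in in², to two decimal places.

A_s ≈ 2.89 in²

M_n = M_u/φ = 3870/0.90 = 4300 kip·in.
From M_n = 0.85 f'_c a b (d − a/2):
a = d − √(d² − 2M_n/(0.85 f'_c b)) = 26.8 − √(26.8² − 2 × 4300/(0.85 × 4 × 12.8)) = 3.983 in.
A_s = 0.85 f'_c a b / f_y = 0.85 × 4 × 3.983 × 12.8 / 60 = 2.889 in².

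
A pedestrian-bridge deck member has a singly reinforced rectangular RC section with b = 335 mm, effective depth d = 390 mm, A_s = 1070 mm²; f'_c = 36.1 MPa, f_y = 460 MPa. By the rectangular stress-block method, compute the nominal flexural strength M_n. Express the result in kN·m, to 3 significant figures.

T = A_s f_y = 1070 × 460 = 492200 N = 492.2 kN.
From C = T: a = T/(0.85 f'_c b) = 492200/(0.85 × 36.1 × 335) = 47.88 mm.
M_n = T(d − a/2) = 492.2 kN × (390 − 23.94) mm = 180.17 kN·m.

M_n ≈ 180 kN·m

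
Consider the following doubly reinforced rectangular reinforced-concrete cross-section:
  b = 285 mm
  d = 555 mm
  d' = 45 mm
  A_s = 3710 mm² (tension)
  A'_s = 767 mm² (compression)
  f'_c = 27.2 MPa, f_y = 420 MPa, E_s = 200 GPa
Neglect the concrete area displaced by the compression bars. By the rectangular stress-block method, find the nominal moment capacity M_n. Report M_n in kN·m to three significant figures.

Assume both tension and compression steel yield.
Net tension couple steel: A_s − A'_s = 2943 mm².
a = (A_s − A'_s) f_y / (0.85 f'_c b) = 1236060/(0.85 × 27.2 × 285) = 187.59 mm.
c = a/β₁ = 187.59/0.85 = 220.69 mm; ε'_s = 0.003(c − d')/c = 0.0024 ≥ f_y/E_s = 0.0021, so compression steel does yield.
M_n = (A_s − A'_s) f_y (d − a/2) + A'_s f_y (d − d') = [1236060 × (555 − 93.795) + 322140 × (555 − 45)] × 10⁻⁶ = 570.08 + 164.29 = 734.37 kN·m.

M_n ≈ 734 kN·m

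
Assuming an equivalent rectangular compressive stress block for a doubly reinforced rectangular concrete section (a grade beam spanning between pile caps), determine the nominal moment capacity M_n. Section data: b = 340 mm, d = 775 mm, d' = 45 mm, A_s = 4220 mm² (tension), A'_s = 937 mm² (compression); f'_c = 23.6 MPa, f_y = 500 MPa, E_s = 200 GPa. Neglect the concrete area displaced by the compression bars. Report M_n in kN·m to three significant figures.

M_n ≈ 1420 kN·m

Assume both tension and compression steel yield.
Net tension couple steel: A_s − A'_s = 3283 mm².
a = (A_s − A'_s) f_y / (0.85 f'_c b) = 1641500/(0.85 × 23.6 × 340) = 240.68 mm.
c = a/β₁ = 240.68/0.85 = 283.15 mm; ε'_s = 0.003(c − d')/c = 0.0025 ≥ f_y/E_s = 0.0025, so compression steel does yield.
M_n = (A_s − A'_s) f_y (d − a/2) + A'_s f_y (d − d') = [1641500 × (775 − 120.34) + 468500 × (775 − 45)] × 10⁻⁶ = 1074.62 + 342.01 = 1416.63 kN·m.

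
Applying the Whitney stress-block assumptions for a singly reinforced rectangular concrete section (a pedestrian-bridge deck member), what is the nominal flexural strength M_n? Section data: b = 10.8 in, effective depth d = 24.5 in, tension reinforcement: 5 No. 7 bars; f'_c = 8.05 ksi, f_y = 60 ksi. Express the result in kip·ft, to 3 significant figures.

A_s = 5 × 0.6 = 3 in².
T = A_s f_y = 3 × 60 = 180 kips.
a = T/(0.85 f'_c b) = 180/(0.85 × 8.05 × 10.8) = 2.436 in.
M_n = T(d − a/2) = 180 × (24.5 − 1.218) = 4190.8 kip·in = 4190.8/12 = 349.23 kip·ft.

M_n ≈ 349 kip·ft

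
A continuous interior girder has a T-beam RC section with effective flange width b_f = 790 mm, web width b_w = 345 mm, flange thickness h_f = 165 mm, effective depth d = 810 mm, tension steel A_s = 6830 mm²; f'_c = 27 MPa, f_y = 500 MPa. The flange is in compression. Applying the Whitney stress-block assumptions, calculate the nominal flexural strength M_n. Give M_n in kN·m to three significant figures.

Tension: T = A_s f_y = 6830 × 500 = 3415000 N.
Try a within the flange: a = T/(0.85 f'_c b_f) = 3415000/(0.85 × 27 × 790) = 188.36 mm.
a = 188.36 > h_f = 165 mm: the block extends into the web. Split into flange-overhang and web parts.
C_f = 0.85 f'_c (b_f − b_w) h_f = 0.85 × 27 × (790 − 345) × 165 = 1685104 N.
Remaining web compression depth: a_w = (T − C_f)/(0.85 f'_c b_w) = (3415000 − 1685104)/(0.85 × 27 × 345) = 218.48 mm.
M_n = C_f(d − h_f/2) + (T − C_f)(d − a_w/2) = 1685104 × (810 − 82.5) + 1729896 × (810 − 109.24) = 1225.91 + 1212.24 = 2438.15 × 10⁶ N·mm.
M_n = 2438.15 kN·m.

M_n ≈ 2440 kN·m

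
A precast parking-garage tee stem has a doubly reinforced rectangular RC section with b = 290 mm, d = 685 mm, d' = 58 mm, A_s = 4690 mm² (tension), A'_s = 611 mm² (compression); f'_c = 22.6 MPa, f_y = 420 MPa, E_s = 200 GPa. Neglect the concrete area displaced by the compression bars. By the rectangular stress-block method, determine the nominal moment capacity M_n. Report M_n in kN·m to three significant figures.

Assume both tension and compression steel yield.
Net tension couple steel: A_s − A'_s = 4079 mm².
a = (A_s − A'_s) f_y / (0.85 f'_c b) = 1713180/(0.85 × 22.6 × 290) = 307.52 mm.
c = a/β₁ = 307.52/0.85 = 361.79 mm; ε'_s = 0.003(c − d')/c = 0.0025 ≥ f_y/E_s = 0.0021, so compression steel does yield.
M_n = (A_s − A'_s) f_y (d − a/2) + A'_s f_y (d − d') = [1713180 × (685 − 153.76) + 256620 × (685 − 58)] × 10⁻⁶ = 910.11 + 160.90 = 1071.01 kN·m.

M_n ≈ 1070 kN·m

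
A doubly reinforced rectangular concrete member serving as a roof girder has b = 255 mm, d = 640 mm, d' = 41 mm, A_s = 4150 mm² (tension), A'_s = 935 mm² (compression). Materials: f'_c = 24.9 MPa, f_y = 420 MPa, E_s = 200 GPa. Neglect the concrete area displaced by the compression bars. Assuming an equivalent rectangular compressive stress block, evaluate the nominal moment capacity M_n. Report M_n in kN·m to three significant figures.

M_n ≈ 931 kN·m

Assume both tension and compression steel yield.
Net tension couple steel: A_s − A'_s = 3215 mm².
a = (A_s − A'_s) f_y / (0.85 f'_c b) = 1350300/(0.85 × 24.9 × 255) = 250.19 mm.
c = a/β₁ = 250.19/0.85 = 294.34 mm; ε'_s = 0.003(c − d')/c = 0.0026 ≥ f_y/E_s = 0.0021, so compression steel does yield.
M_n = (A_s − A'_s) f_y (d − a/2) + A'_s f_y (d − d') = [1350300 × (640 − 125.095) + 392700 × (640 − 41)] × 10⁻⁶ = 695.28 + 235.23 = 930.51 kN·m.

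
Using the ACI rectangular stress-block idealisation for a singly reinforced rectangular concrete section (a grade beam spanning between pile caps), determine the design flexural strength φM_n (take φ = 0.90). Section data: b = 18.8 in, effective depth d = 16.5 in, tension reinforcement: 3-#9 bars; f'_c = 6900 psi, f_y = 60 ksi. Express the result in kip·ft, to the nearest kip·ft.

A_s = 3 × 1 = 3 in².
T = A_s f_y = 3 × 60 = 180 kips.
a = T/(0.85 f'_c b) = 180/(0.85 × 6.9 × 18.8) = 1.632 in.
M_n = T(d − a/2) = 180 × (16.5 − 0.816) = 2823.1 kip·in = 2823.1/12 = 235.26 kip·ft.
φM_n = 0.90 × 235.26 = 211.73 kip·ft.

φM_n ≈ 212 kip·ft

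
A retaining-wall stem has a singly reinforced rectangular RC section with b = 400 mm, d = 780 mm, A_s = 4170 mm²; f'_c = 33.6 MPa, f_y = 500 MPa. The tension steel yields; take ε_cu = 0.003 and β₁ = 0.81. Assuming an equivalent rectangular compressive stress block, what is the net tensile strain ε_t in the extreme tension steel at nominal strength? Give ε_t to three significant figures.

ε_t ≈ 0.00739

a = A_s f_y/(0.85 f'_c b) = 182.51 mm.
β₁ = 0.81, so c = a/β₁ = 182.51/0.81 = 225.32 mm.
From the linear strain diagram with ε_cu = 0.003: ε_t = 0.003 (d − c)/c = 0.003 × (780 − 225.32)/225.32 = 0.00739.
Since ε_t ≥ 0.005, the section is tension-controlled.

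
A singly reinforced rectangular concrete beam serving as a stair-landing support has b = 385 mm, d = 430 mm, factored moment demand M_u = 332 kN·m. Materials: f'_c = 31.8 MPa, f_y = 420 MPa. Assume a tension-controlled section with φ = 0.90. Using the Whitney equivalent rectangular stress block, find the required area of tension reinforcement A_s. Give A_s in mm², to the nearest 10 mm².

A_s ≈ 2290 mm²

M_n = M_u/φ = 332/0.90 = 368.889 kN·m.
With M_n = 0.85 f'_c a b (d − a/2), solve the quadratic for a:
a = d − √(d² − 2M_n/(0.85 f'_c b)) = 430 − √(430² − 2 × 368.889×10⁶/(0.85 × 31.8 × 385)) = 92.35 mm.
A_s = 0.85 f'_c a b / f_y = 0.85 × 31.8 × 92.35 × 385 / 420 = 2288.2 mm².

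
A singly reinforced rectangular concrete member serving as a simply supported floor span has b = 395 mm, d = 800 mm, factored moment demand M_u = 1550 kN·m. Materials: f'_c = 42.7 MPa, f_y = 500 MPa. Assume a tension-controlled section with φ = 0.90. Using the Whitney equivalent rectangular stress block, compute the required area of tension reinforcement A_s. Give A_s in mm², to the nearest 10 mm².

M_n = M_u/φ = 1550/0.90 = 1722.22 kN·m.
With M_n = 0.85 f'_c a b (d − a/2), solve the quadratic for a:
a = d − √(d² − 2M_n/(0.85 f'_c b)) = 800 − √(800² − 2 × 1722.22×10⁶/(0.85 × 42.7 × 395)) = 167.75 mm.
A_s = 0.85 f'_c a b / f_y = 0.85 × 42.7 × 167.75 × 395 / 500 = 4809.9 mm².

A_s ≈ 4810 mm²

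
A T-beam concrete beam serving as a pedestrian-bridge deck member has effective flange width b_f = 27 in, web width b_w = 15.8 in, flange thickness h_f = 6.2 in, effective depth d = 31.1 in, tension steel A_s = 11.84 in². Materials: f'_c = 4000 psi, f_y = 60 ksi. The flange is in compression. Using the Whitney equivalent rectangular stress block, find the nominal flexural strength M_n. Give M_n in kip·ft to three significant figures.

M_n ≈ 1610 kip·ft

Tension: T = A_s f_y = 11.84 × 60 = 710.4 kips.
Try a within the flange: a = T/(0.85 f'_c b_f) = 710.4/(0.85 × 4 × 27) = 7.739 in.
a = 7.739 > h_f = 6.2 in: the block extends into the web. Split into flange-overhang and web parts.
C_f = 0.85 f'_c (b_f − b_w) h_f = 0.85 × 4 × (27 − 15.8) × 6.2 = 236.1 kips.
Remaining web compression depth: a_w = (T − C_f)/(0.85 f'_c b_w) = (710.4 − 236.1)/(0.85 × 4 × 15.8) = 8.829 in.
M_n = C_f(d − h_f/2) + (T − C_f)(d − a_w/2) = 236.1 × (31.1 − 3.1) + 474.3 × (31.1 − 4.4145) = 6610.8 + 12656.9 = 19267.7 kip·in.
M_n = 19267.7/12 = 1605.64 kip·ft.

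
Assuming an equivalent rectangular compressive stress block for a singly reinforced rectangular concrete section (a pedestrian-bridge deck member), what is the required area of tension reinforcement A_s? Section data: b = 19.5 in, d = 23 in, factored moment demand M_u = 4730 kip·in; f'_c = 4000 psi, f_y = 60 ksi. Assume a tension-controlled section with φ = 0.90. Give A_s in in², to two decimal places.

A_s ≈ 4.15 in²

M_n = M_u/φ = 4730/0.90 = 5255.56 kip·in.
From M_n = 0.85 f'_c a b (d − a/2):
a = d − √(d² − 2M_n/(0.85 f'_c b)) = 23 − √(23² − 2 × 5255.56/(0.85 × 4 × 19.5)) = 3.753 in.
A_s = 0.85 f'_c a b / f_y = 0.85 × 4 × 3.753 × 19.5 / 60 = 4.147 in².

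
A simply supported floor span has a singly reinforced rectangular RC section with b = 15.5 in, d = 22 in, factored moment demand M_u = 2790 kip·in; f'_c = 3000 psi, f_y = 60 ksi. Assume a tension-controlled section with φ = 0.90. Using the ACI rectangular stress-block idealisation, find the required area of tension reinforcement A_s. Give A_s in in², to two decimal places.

A_s ≈ 2.58 in²

M_n = M_u/φ = 2790/0.90 = 3100 kip·in.
From M_n = 0.85 f'_c a b (d − a/2):
a = d − √(d² − 2M_n/(0.85 f'_c b)) = 22 − √(22² − 2 × 3100/(0.85 × 3 × 15.5)) = 3.913 in.
A_s = 0.85 f'_c a b / f_y = 0.85 × 3 × 3.913 × 15.5 / 60 = 2.578 in².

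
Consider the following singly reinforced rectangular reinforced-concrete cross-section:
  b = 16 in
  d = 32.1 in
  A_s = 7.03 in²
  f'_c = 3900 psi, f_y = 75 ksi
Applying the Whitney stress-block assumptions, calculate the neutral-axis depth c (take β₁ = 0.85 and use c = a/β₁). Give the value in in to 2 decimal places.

c ≈ 11.69 in

T = A_s f_y = 7.03 × 75 = 527.25 kips.
a = T/(0.85 f'_c b) = 527.25/(0.85 × 3.9 × 16) = 9.9406 in.
With β₁ = 0.85, c = a/β₁ = 9.9406/0.85 = 11.69 in.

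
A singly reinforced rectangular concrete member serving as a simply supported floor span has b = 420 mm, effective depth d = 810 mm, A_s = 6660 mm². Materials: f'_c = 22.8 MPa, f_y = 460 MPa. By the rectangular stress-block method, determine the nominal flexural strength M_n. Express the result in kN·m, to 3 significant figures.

M_n ≈ 1900 kN·m

T = A_s f_y = 6660 × 460 = 3063600 N = 3063.6 kN.
From C = T: a = T/(0.85 f'_c b) = 3063600/(0.85 × 22.8 × 420) = 376.38 mm.
M_n = T(d − a/2) = 3063.6 kN × (810 − 188.19) mm = 1904.98 kN·m.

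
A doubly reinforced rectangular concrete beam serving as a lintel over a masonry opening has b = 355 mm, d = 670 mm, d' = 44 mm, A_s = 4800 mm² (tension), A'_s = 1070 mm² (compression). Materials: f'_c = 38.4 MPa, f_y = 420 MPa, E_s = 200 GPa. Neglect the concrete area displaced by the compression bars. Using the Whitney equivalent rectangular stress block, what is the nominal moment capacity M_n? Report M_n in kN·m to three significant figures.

M_n ≈ 1230 kN·m

Assume both tension and compression steel yield.
Net tension couple steel: A_s − A'_s = 3730 mm².
a = (A_s − A'_s) f_y / (0.85 f'_c b) = 1566600/(0.85 × 38.4 × 355) = 135.20 mm.
c = a/β₁ = 135.20/0.776 = 174.23 mm; ε'_s = 0.003(c − d')/c = 0.0022 ≥ f_y/E_s = 0.0021, so compression steel does yield.
M_n = (A_s − A'_s) f_y (d − a/2) + A'_s f_y (d − d') = [1566600 × (670 − 67.6) + 449400 × (670 − 44)] × 10⁻⁶ = 943.72 + 281.32 = 1225.04 kN·m.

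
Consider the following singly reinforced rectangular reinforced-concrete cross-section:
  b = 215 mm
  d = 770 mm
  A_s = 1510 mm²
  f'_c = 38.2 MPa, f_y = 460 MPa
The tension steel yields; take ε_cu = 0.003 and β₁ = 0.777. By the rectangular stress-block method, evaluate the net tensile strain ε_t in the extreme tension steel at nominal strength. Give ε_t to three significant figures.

a = A_s f_y/(0.85 f'_c b) = 99.50 mm.
β₁ = 0.777, so c = a/β₁ = 99.50/0.777 = 128.06 mm.
From the linear strain diagram with ε_cu = 0.003: ε_t = 0.003 (d − c)/c = 0.003 × (770 − 128.06)/128.06 = 0.0150.
Since ε_t ≥ 0.005, the section is tension-controlled.

ε_t ≈ 0.0150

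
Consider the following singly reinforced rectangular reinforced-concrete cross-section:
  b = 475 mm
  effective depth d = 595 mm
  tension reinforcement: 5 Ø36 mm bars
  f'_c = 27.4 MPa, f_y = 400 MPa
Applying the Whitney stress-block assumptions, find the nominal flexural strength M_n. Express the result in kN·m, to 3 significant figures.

A_s = 5 × 1018 = 5090 mm².
T = A_s f_y = 5090 × 400 = 2036000 N = 2036 kN.
From C = T: a = T/(0.85 f'_c b) = 2036000/(0.85 × 27.4 × 475) = 184.04 mm.
M_n = T(d − a/2) = 2036 kN × (595 − 92.02) mm = 1024.07 kN·m.

M_n ≈ 1020 kN·m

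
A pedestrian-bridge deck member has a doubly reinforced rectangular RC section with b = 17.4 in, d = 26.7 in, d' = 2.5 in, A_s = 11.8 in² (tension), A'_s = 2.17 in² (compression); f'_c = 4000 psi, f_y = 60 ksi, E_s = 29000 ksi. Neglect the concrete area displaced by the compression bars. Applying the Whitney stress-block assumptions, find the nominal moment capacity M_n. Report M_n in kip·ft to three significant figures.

M_n ≈ 1310 kip·ft

Assume both steels yield.
a = (A_s − A'_s) f_y/(0.85 f'_c b) = (11.8 − 2.17) × 60/(0.85 × 4 × 17.4) = 9.767 in.
c = a/β₁ = 9.767/0.85 = 11.491 in; ε'_s = 0.003(c − d')/c = 0.0023 ≥ ε_y = 0.0021, so the compression steel yields.
M_n = (A_s − A'_s) f_y (d − a/2) + A'_s f_y (d − d') = 577.8 × (26.7 − 4.8835) + 130.2 × (26.7 − 2.5) = 12605.6 + 3150.8 = 15756.4 kip·in = 15756.4/12 = 1313.03 kip·ft.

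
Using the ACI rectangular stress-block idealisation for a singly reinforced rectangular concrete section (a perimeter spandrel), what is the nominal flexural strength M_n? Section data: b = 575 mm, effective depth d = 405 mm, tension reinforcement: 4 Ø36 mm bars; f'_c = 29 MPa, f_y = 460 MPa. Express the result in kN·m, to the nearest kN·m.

A_s = 4 × 1018 = 4072 mm².
T = A_s f_y = 4072 × 460 = 1873120 N = 1873.12 kN.
From C = T: a = T/(0.85 f'_c b) = 1873120/(0.85 × 29 × 575) = 132.15 mm.
M_n = T(d − a/2) = 1873.12 kN × (405 − 66.075) mm = 634.85 kN·m.

M_n ≈ 635 kN·m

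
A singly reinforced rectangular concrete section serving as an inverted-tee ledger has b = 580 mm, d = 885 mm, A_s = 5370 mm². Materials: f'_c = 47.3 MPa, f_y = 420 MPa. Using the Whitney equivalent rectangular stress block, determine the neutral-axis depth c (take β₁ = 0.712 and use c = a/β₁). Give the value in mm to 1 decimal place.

c ≈ 135.8 mm

T = A_s f_y = 5370 × 420 = 2255400 N = 2255.4 kN.
Setting C = 0.85 f'_c a b equal to T: a = 2255400/(0.85 × 47.3 × 580) = 96.720 mm.
With β₁ = 0.712, c = a/β₁ = 96.720/0.712 = 135.8 mm.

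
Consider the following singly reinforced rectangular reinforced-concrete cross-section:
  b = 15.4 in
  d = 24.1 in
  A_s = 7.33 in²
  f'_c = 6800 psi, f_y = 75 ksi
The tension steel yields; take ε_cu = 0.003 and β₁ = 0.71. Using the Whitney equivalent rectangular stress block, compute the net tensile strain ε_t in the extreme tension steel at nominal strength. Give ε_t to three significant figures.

a = A_s f_y/(0.85 f'_c b) = 6.176 in.
β₁ = 0.71, so c = a/β₁ = 6.176/0.71 = 8.699 in.
From the linear strain diagram with ε_cu = 0.003: ε_t = 0.003 (d − c)/c = 0.003 × (24.1 − 8.699)/8.699 = 0.00531.
Since ε_t ≥ 0.005, the section is tension-controlled.

ε_t ≈ 0.00531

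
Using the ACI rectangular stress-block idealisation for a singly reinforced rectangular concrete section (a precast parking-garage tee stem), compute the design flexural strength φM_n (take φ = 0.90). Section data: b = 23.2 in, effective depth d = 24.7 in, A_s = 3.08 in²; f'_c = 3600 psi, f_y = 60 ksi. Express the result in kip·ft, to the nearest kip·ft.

T = A_s f_y = 3.08 × 60 = 184.8 kips.
a = T/(0.85 f'_c b) = 184.8/(0.85 × 3.6 × 23.2) = 2.603 in.
M_n = T(d − a/2) = 184.8 × (24.7 − 1.3015) = 4324.0 kip·in = 4324.0/12 = 360.33 kip·ft.
φM_n = 0.90 × 360.33 = 324.30 kip·ft.

φM_n ≈ 324 kip·ft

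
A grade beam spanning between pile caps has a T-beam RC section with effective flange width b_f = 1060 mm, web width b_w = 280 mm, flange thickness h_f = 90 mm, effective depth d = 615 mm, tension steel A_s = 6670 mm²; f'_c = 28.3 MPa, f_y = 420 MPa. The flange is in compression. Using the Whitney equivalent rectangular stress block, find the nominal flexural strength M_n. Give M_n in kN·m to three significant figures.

M_n ≈ 1550 kN·m

Tension: T = A_s f_y = 6670 × 420 = 2801400 N.
Try a within the flange: a = T/(0.85 f'_c b_f) = 2801400/(0.85 × 28.3 × 1060) = 109.87 mm.
a = 109.87 > h_f = 90 mm: the block extends into the web. Split into flange-overhang and web parts.
C_f = 0.85 f'_c (b_f − b_w) h_f = 0.85 × 28.3 × (1060 − 280) × 90 = 1688661 N.
Remaining web compression depth: a_w = (T − C_f)/(0.85 f'_c b_w) = (2801400 − 1688661)/(0.85 × 28.3 × 280) = 165.21 mm.
M_n = C_f(d − h_f/2) + (T − C_f)(d − a_w/2) = 1688661 × (615 − 45) + 1112739 × (615 − 82.605) = 962.54 + 592.42 = 1554.96 × 10⁶ N·mm.
M_n = 1554.96 kN·m.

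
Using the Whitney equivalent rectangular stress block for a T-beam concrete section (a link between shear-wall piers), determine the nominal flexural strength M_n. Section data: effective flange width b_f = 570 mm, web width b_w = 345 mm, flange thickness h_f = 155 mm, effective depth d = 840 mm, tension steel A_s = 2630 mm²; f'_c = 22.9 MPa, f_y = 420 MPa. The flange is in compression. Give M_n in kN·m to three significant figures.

Tension: T = A_s f_y = 2630 × 420 = 1104600 N.
Try a within the flange: a = T/(0.85 f'_c b_f) = 1104600/(0.85 × 22.9 × 570) = 99.56 mm.
Since a = 99.56 ≤ h_f = 155 mm, the stress block lies entirely in the flange; analyse as a rectangular beam of width b_f.
M_n = T(d − a/2) = 1104600 × (840 − 49.78) = 872.88 × 10⁶ N·mm.
M_n = 872.88 kN·m.

M_n ≈ 873 kN·m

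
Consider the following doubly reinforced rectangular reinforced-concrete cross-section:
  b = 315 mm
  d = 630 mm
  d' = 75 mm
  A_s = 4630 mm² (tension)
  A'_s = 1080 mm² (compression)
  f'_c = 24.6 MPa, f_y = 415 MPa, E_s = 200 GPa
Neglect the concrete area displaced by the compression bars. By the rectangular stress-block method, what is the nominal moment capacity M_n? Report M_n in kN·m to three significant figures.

M_n ≈ 1010 kN·m

Assume both tension and compression steel yield.
Net tension couple steel: A_s − A'_s = 3550 mm².
a = (A_s − A'_s) f_y / (0.85 f'_c b) = 1473250/(0.85 × 24.6 × 315) = 223.67 mm.
c = a/β₁ = 223.67/0.85 = 263.14 mm; ε'_s = 0.003(c − d')/c = 0.0021 ≥ f_y/E_s = 0.0021, so compression steel does yield.
M_n = (A_s − A'_s) f_y (d − a/2) + A'_s f_y (d − d') = [1473250 × (630 − 111.835) + 448200 × (630 − 75)] × 10⁻⁶ = 763.39 + 248.75 = 1012.14 kN·m.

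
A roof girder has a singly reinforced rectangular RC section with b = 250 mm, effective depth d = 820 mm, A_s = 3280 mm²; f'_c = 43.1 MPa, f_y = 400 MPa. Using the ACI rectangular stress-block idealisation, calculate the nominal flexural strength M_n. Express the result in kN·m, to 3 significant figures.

T = A_s f_y = 3280 × 400 = 1312000 N = 1312 kN.
From C = T: a = T/(0.85 f'_c b) = 1312000/(0.85 × 43.1 × 250) = 143.25 mm.
M_n = T(d − a/2) = 1312 kN × (820 − 71.625) mm = 981.87 kN·m.

M_n ≈ 982 kN·m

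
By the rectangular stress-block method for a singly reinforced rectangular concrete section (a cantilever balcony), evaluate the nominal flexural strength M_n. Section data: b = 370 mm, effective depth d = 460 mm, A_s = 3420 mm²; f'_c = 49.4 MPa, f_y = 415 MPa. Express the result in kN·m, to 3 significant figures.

T = A_s f_y = 3420 × 415 = 1419300 N = 1419.3 kN.
From C = T: a = T/(0.85 f'_c b) = 1419300/(0.85 × 49.4 × 370) = 91.35 mm.
M_n = T(d − a/2) = 1419.3 kN × (460 − 45.675) mm = 588.05 kN·m.

M_n ≈ 588 kN·m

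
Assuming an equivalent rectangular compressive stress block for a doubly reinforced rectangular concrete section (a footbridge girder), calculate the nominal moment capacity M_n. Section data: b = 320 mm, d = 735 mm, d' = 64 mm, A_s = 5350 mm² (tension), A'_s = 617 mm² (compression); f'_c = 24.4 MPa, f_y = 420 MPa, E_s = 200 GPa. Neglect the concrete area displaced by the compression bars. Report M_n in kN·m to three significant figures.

Assume both tension and compression steel yield.
Net tension couple steel: A_s − A'_s = 4733 mm².
a = (A_s − A'_s) f_y / (0.85 f'_c b) = 1987860/(0.85 × 24.4 × 320) = 299.52 mm.
c = a/β₁ = 299.52/0.85 = 352.38 mm; ε'_s = 0.003(c − d')/c = 0.0025 ≥ f_y/E_s = 0.0021, so compression steel does yield.
M_n = (A_s − A'_s) f_y (d − a/2) + A'_s f_y (d − d') = [1987860 × (735 − 149.76) + 259140 × (735 − 64)] × 10⁻⁶ = 1163.38 + 173.88 = 1337.26 kN·m.

M_n ≈ 1340 kN·m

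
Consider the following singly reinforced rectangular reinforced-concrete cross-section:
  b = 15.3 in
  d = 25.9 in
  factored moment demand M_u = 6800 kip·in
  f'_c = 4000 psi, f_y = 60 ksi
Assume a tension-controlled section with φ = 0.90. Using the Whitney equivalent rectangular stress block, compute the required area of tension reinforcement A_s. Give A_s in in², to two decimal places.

M_n = M_u/φ = 6800/0.90 = 7555.56 kip·in.
From M_n = 0.85 f'_c a b (d − a/2):
a = d − √(d² − 2M_n/(0.85 f'_c b)) = 25.9 − √(25.9² − 2 × 7555.56/(0.85 × 4 × 15.3)) = 6.398 in.
A_s = 0.85 f'_c a b / f_y = 0.85 × 4 × 6.398 × 15.3 / 60 = 5.547 in².

A_s ≈ 5.55 in²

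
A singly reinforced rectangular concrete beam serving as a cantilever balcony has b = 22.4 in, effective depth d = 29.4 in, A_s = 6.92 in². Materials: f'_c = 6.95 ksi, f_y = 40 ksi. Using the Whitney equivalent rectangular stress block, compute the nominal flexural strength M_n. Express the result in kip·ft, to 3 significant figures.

T = A_s f_y = 6.92 × 40 = 276.8 kips.
a = T/(0.85 f'_c b) = 276.8/(0.85 × 6.95 × 22.4) = 2.092 in.
M_n = T(d − a/2) = 276.8 × (29.4 − 1.046) = 7848.4 kip·in = 7848.4/12 = 654.03 kip·ft.

M_n ≈ 654 kip·ft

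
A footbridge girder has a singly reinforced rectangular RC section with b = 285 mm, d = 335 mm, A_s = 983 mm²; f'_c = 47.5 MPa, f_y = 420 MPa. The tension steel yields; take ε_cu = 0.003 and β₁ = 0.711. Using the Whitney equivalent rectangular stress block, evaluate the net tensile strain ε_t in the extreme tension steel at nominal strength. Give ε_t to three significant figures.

ε_t ≈ 0.0169

a = A_s f_y/(0.85 f'_c b) = 35.88 mm.
β₁ = 0.711, so c = a/β₁ = 35.88/0.711 = 50.46 mm.
From the linear strain diagram with ε_cu = 0.003: ε_t = 0.003 (d − c)/c = 0.003 × (335 − 50.46)/50.46 = 0.0169.
Since ε_t ≥ 0.005, the section is tension-controlled.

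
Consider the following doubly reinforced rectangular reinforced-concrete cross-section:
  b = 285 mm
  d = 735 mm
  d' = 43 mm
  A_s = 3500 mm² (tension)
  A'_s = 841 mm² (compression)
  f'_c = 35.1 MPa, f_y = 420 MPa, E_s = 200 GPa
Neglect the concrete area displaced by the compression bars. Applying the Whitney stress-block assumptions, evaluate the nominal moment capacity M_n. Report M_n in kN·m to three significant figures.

Assume both tension and compression steel yield.
Net tension couple steel: A_s − A'_s = 2659 mm².
a = (A_s − A'_s) f_y / (0.85 f'_c b) = 1116780/(0.85 × 35.1 × 285) = 131.34 mm.
c = a/β₁ = 131.34/0.799 = 164.38 mm; ε'_s = 0.003(c − d')/c = 0.0022 ≥ f_y/E_s = 0.0021, so compression steel does yield.
M_n = (A_s − A'_s) f_y (d − a/2) + A'_s f_y (d − d') = [1116780 × (735 − 65.67) + 353220 × (735 − 43)] × 10⁻⁶ = 747.49 + 244.43 = 991.92 kN·m.

M_n ≈ 992 kN·m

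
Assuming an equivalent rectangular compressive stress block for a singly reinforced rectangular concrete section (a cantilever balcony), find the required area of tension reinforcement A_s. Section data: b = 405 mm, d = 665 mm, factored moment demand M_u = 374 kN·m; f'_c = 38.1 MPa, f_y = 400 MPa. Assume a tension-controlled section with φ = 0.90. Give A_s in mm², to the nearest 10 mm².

A_s ≈ 1620 mm²

M_n = M_u/φ = 374/0.90 = 415.556 kN·m.
With M_n = 0.85 f'_c a b (d − a/2), solve the quadratic for a:
a = d − √(d² − 2M_n/(0.85 f'_c b)) = 665 − √(665² − 2 × 415.556×10⁶/(0.85 × 38.1 × 405)) = 49.49 mm.
A_s = 0.85 f'_c a b / f_y = 0.85 × 38.1 × 49.49 × 405 / 400 = 1622.8 mm².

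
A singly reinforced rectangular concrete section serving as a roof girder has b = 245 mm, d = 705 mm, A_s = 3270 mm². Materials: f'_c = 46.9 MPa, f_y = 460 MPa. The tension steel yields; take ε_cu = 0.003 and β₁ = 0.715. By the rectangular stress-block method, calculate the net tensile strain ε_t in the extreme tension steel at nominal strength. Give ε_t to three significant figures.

ε_t ≈ 0.00682

a = A_s f_y/(0.85 f'_c b) = 154.01 mm.
β₁ = 0.715, so c = a/β₁ = 154.01/0.715 = 215.40 mm.
From the linear strain diagram with ε_cu = 0.003: ε_t = 0.003 (d − c)/c = 0.003 × (705 − 215.40)/215.40 = 0.00682.
Since ε_t ≥ 0.005, the section is tension-controlled.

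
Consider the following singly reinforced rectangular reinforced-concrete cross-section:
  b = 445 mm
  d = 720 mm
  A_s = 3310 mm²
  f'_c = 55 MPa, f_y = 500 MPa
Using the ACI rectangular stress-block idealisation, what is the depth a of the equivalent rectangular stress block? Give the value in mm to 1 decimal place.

T = A_s f_y = 3310 × 500 = 1655000 N = 1655 kN.
Setting C = 0.85 f'_c a b equal to T: a = 1655000/(0.85 × 55 × 445) = 79.6 mm.

a ≈ 79.6 mm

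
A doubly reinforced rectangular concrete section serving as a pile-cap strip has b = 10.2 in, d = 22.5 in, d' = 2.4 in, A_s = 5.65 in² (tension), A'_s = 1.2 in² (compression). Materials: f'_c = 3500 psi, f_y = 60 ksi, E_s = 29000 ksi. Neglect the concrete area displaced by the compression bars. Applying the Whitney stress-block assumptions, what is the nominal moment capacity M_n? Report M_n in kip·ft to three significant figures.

M_n ≈ 523 kip·ft

Assume both steels yield.
a = (A_s − A'_s) f_y/(0.85 f'_c b) = (5.65 − 1.2) × 60/(0.85 × 3.5 × 10.2) = 8.799 in.
c = a/β₁ = 8.799/0.85 = 10.352 in; ε'_s = 0.003(c − d')/c = 0.0023 ≥ ε_y = 0.0021, so the compression steel yields.
M_n = (A_s − A'_s) f_y (d − a/2) + A'_s f_y (d − d') = 267 × (22.5 − 4.3995) + 72 × (22.5 − 2.4) = 4832.8 + 1447.2 = 6280.0 kip·in = 6280.0/12 = 523.33 kip·ft.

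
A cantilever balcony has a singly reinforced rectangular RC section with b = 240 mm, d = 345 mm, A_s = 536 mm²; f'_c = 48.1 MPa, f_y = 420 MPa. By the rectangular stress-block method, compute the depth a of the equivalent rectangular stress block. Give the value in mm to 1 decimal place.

a ≈ 22.9 mm

T = A_s f_y = 536 × 420 = 225120 N = 225.12 kN.
Setting C = 0.85 f'_c a b equal to T: a = 225120/(0.85 × 48.1 × 240) = 22.9 mm.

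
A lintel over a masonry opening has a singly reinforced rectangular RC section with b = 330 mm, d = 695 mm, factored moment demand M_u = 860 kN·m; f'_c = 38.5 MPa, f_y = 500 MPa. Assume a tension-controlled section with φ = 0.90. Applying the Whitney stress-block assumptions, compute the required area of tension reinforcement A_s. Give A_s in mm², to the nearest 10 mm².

A_s ≈ 3060 mm²

M_n = M_u/φ = 860/0.90 = 955.556 kN·m.
With M_n = 0.85 f'_c a b (d − a/2), solve the quadratic for a:
a = d − √(d² − 2M_n/(0.85 f'_c b)) = 695 − √(695² − 2 × 955.556×10⁶/(0.85 × 38.5 × 330)) = 141.78 mm.
A_s = 0.85 f'_c a b / f_y = 0.85 × 38.5 × 141.78 × 330 / 500 = 3062.2 mm².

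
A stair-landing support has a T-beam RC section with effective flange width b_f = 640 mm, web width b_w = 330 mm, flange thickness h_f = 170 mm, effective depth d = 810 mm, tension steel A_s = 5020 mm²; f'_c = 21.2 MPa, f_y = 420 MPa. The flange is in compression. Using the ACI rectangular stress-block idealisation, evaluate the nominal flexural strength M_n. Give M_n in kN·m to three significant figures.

M_n ≈ 1510 kN·m

Tension: T = A_s f_y = 5020 × 420 = 2108400 N.
Try a within the flange: a = T/(0.85 f'_c b_f) = 2108400/(0.85 × 21.2 × 640) = 182.82 mm.
a = 182.82 > h_f = 170 mm: the block extends into the web. Split into flange-overhang and web parts.
C_f = 0.85 f'_c (b_f − b_w) h_f = 0.85 × 21.2 × (640 − 330) × 170 = 949654 N.
Remaining web compression depth: a_w = (T − C_f)/(0.85 f'_c b_w) = (2108400 − 949654)/(0.85 × 21.2 × 330) = 194.86 mm.
M_n = C_f(d − h_f/2) + (T − C_f)(d − a_w/2) = 949654 × (810 − 85) + 1158746 × (810 − 97.43) = 688.50 + 825.69 = 1514.19 × 10⁶ N·mm.
M_n = 1514.19 kN·m.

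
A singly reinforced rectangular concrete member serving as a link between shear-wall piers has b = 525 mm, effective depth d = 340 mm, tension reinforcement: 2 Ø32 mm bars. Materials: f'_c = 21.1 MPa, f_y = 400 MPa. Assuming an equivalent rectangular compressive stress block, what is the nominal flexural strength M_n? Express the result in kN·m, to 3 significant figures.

M_n ≈ 197 kN·m

A_s = 2 × 804 = 1608 mm².
T = A_s f_y = 1608 × 400 = 643200 N = 643.2 kN.
From C = T: a = T/(0.85 f'_c b) = 643200/(0.85 × 21.1 × 525) = 68.31 mm.
M_n = T(d − a/2) = 643.2 kN × (340 − 34.155) mm = 196.72 kN·m.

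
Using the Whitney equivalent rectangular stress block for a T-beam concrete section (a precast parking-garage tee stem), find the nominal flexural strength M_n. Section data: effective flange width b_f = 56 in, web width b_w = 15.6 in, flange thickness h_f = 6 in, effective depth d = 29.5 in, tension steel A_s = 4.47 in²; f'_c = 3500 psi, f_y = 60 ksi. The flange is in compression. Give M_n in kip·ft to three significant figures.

Tension: T = A_s f_y = 4.47 × 60 = 268.2 kips.
Try a within the flange: a = T/(0.85 f'_c b_f) = 268.2/(0.85 × 3.5 × 56) = 1.610 in.
Since a = 1.610 ≤ h_f = 6 in, the stress block lies entirely in the flange; analyse as a rectangular beam of width b_f.
M_n = T(d − a/2) = 268.2 × (29.5 − 0.805) = 7696.0 kip·in.
M_n = 7696.0/12 = 641.33 kip·ft.

M_n ≈ 641 kip·ft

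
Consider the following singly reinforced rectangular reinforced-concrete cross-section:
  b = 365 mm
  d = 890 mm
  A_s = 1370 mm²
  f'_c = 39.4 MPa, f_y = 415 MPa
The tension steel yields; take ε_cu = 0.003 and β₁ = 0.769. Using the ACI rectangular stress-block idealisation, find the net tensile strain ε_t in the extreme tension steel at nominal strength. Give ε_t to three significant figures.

a = A_s f_y/(0.85 f'_c b) = 46.51 mm.
β₁ = 0.769, so c = a/β₁ = 46.51/0.769 = 60.48 mm.
From the linear strain diagram with ε_cu = 0.003: ε_t = 0.003 (d − c)/c = 0.003 × (890 − 60.48)/60.48 = 0.0411.
Since ε_t ≥ 0.005, the section is tension-controlled.

ε_t ≈ 0.0411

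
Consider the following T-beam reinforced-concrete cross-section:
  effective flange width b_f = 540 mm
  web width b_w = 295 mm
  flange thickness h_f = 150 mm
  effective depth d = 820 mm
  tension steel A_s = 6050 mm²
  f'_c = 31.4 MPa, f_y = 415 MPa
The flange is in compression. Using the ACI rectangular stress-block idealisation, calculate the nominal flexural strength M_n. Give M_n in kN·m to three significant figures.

Tension: T = A_s f_y = 6050 × 415 = 2510750 N.
Try a within the flange: a = T/(0.85 f'_c b_f) = 2510750/(0.85 × 31.4 × 540) = 174.21 mm.
a = 174.21 > h_f = 150 mm: the block extends into the web. Split into flange-overhang and web parts.
C_f = 0.85 f'_c (b_f − b_w) h_f = 0.85 × 31.4 × (540 − 295) × 150 = 980858 N.
Remaining web compression depth: a_w = (T − C_f)/(0.85 f'_c b_w) = (2510750 − 980858)/(0.85 × 31.4 × 295) = 194.31 mm.
M_n = C_f(d − h_f/2) + (T − C_f)(d − a_w/2) = 980858 × (820 − 75) + 1529892 × (820 − 97.155) = 730.74 + 1105.87 = 1836.61 × 10⁶ N·mm.
M_n = 1836.61 kN·m.

M_n ≈ 1840 kN·m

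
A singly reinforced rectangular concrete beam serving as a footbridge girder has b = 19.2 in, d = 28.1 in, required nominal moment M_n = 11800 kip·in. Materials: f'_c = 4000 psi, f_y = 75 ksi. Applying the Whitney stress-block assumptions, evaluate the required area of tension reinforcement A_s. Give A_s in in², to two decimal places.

From M_n = 0.85 f'_c a b (d − a/2):
a = d − √(d² − 2M_n/(0.85 f'_c b)) = 28.1 − √(28.1² − 2 × 11800/(0.85 × 4 × 19.2)) = 7.410 in.
A_s = 0.85 f'_c a b / f_y = 0.85 × 4 × 7.410 × 19.2 / 75 = 6.450 in².

A_s ≈ 6.45 in²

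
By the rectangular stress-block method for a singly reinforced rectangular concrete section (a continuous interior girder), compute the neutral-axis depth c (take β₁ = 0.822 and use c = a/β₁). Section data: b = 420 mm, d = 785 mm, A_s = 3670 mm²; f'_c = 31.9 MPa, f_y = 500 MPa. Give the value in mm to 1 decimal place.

T = A_s f_y = 3670 × 500 = 1835000 N = 1835 kN.
Setting C = 0.85 f'_c a b equal to T: a = 1835000/(0.85 × 31.9 × 420) = 161.130 mm.
With β₁ = 0.822, c = a/β₁ = 161.130/0.822 = 196.0 mm.

c ≈ 196.0 mm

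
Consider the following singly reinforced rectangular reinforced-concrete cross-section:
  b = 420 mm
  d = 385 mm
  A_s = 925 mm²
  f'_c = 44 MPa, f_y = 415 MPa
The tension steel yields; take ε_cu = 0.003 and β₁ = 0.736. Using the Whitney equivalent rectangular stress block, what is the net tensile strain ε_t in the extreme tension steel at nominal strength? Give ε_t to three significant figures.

a = A_s f_y/(0.85 f'_c b) = 24.44 mm.
β₁ = 0.736, so c = a/β₁ = 24.44/0.736 = 33.21 mm.
From the linear strain diagram with ε_cu = 0.003: ε_t = 0.003 (d − c)/c = 0.003 × (385 − 33.21)/33.21 = 0.0318.
Since ε_t ≥ 0.005, the section is tension-controlled.

ε_t ≈ 0.0318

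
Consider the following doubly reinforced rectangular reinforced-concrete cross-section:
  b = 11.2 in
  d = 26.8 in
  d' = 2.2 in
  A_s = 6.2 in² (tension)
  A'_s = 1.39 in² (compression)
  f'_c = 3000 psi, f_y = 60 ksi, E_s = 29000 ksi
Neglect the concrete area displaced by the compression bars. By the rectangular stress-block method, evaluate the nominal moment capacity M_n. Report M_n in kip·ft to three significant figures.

Assume both steels yield.
a = (A_s − A'_s) f_y/(0.85 f'_c b) = (6.2 − 1.39) × 60/(0.85 × 3 × 11.2) = 10.105 in.
c = a/β₁ = 10.105/0.85 = 11.888 in; ε'_s = 0.003(c − d')/c = 0.0024 ≥ ε_y = 0.0021, so the compression steel yields.
M_n = (A_s − A'_s) f_y (d − a/2) + A'_s f_y (d − d') = 288.6 × (26.8 − 5.0525) + 83.4 × (26.8 − 2.2) = 6276.3 + 2051.6 = 8327.9 kip·in = 8327.9/12 = 693.99 kip·ft.

M_n ≈ 694 kip·ft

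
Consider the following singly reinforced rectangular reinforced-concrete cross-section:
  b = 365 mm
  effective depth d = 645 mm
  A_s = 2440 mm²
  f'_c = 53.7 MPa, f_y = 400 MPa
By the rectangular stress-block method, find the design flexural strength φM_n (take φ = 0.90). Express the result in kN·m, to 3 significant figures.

T = A_s f_y = 2440 × 400 = 976000 N = 976 kN.
From C = T: a = T/(0.85 f'_c b) = 976000/(0.85 × 53.7 × 365) = 58.58 mm.
M_n = T(d − a/2) = 976 kN × (645 − 29.29) mm = 600.93 kN·m.
φM_n = 0.90 × 600.93 = 540.84 kN·m.

φM_n ≈ 541 kN·m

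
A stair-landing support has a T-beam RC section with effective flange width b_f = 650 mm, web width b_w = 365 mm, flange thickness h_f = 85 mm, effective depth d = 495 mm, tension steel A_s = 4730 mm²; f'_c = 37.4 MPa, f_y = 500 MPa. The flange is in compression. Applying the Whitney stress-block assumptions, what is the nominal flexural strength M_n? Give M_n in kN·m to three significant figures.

Tension: T = A_s f_y = 4730 × 500 = 2365000 N.
Try a within the flange: a = T/(0.85 f'_c b_f) = 2365000/(0.85 × 37.4 × 650) = 114.45 mm.
a = 114.45 > h_f = 85 mm: the block extends into the web. Split into flange-overhang and web parts.
C_f = 0.85 f'_c (b_f − b_w) h_f = 0.85 × 37.4 × (650 − 365) × 85 = 770113 N.
Remaining web compression depth: a_w = (T − C_f)/(0.85 f'_c b_w) = (2365000 − 770113)/(0.85 × 37.4 × 365) = 137.45 mm.
M_n = C_f(d − h_f/2) + (T − C_f)(d − a_w/2) = 770113 × (495 − 42.5) + 1594887 × (495 − 68.725) = 348.48 + 679.86 = 1028.34 × 10⁶ N·mm.
M_n = 1028.34 kN·m.

M_n ≈ 1030 kN·m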